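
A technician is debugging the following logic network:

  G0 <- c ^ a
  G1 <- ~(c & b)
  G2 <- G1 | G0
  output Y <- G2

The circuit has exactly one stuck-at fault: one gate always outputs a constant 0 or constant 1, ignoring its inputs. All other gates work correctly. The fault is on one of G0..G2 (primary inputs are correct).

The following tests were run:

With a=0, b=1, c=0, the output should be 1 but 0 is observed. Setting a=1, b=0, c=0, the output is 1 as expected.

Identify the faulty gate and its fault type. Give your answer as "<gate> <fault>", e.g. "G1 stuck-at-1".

G1 stuck-at-0

Fault-free values for test 1 (a=0, b=1, c=0): G0=0, G1=1, G2=1, giving Y=1. Observed 0.
Test 1: faults giving observed 0 are {G1 stuck-at-0, G2 stuck-at-0}.
Test 2 (a=1, b=0, c=0): fault-free G0=1, G1=1, G2=1 → 1; observed 1. Eliminates G2 stuck-at-0.
Only G1 stuck-at-0 is consistent with every test.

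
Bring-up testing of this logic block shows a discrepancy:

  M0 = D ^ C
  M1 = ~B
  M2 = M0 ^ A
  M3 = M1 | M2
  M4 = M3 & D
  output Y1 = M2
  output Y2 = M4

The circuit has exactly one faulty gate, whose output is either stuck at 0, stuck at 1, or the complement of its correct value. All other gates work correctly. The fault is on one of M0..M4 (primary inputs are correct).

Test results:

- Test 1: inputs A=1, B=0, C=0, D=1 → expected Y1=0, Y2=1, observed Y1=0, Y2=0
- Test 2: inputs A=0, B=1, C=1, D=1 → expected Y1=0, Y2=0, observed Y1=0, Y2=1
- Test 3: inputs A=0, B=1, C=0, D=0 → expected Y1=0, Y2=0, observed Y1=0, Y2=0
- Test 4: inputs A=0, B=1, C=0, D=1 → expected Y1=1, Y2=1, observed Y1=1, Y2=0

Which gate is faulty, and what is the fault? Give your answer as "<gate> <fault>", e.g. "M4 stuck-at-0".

M3 inverted output

Fault-free values for test 1 (A=1, B=0, C=0, D=1): M0=1, M1=1, M2=0, M3=1, M4=1, giving Y1=0, Y2=1. Observed Y1=0, Y2=0.
Test 1: faults giving observed Y1=0, Y2=0 are {M1 stuck-at-0, M1 inverted output, M3 stuck-at-0, M3 inverted output, M4 stuck-at-0, M4 inverted output}.
Test 2 (A=0, B=1, C=1, D=1): fault-free M0=0, M1=0, M2=0, M3=0, M4=0 → Y1=0, Y2=0; observed Y1=0, Y2=1. Eliminates M1 stuck-at-0, M3 stuck-at-0, M4 stuck-at-0.
Test 3 (A=0, B=1, C=0, D=0): fault-free M0=0, M1=0, M2=0, M3=0, M4=0 → Y1=0, Y2=0; observed Y1=0, Y2=0. Eliminates M4 inverted output.
Test 4 (A=0, B=1, C=0, D=1): fault-free M0=1, M1=0, M2=1, M3=1, M4=1 → Y1=1, Y2=1; observed Y1=1, Y2=0. Eliminates M1 inverted output.
Only M3 inverted output is consistent with every test.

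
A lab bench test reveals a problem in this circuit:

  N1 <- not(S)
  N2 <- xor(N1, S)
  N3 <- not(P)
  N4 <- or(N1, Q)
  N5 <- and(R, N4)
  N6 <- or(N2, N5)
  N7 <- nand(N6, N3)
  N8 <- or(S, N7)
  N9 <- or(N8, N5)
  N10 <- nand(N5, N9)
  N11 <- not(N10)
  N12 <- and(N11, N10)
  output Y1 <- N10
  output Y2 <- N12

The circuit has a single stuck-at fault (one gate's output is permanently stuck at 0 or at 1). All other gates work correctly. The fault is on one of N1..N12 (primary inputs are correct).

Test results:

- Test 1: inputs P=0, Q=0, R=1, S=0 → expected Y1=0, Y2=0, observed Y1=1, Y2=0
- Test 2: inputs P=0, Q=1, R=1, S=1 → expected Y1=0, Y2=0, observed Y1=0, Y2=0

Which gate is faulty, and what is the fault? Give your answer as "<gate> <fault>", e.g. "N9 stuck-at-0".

Fault-free values for test 1 (P=0, Q=0, R=1, S=0): N1=1, N2=1, N3=1, N4=1, N5=1, N6=1, N7=0, N8=0, N9=1, N10=0, N11=1, N12=0, giving Y1=0, Y2=0. Observed Y1=1, Y2=0.
Test 1: faults giving observed Y1=1, Y2=0 are {N1 stuck-at-0, N4 stuck-at-0, N5 stuck-at-0, N9 stuck-at-0, N10 stuck-at-1}.
Test 2 (P=0, Q=1, R=1, S=1): fault-free N1=0, N2=1, N3=1, N4=1, N5=1, N6=1, N7=0, N8=1, N9=1, N10=0, N11=1, N12=0 → Y1=0, Y2=0; observed Y1=0, Y2=0. Eliminates N4 stuck-at-0, N5 stuck-at-0, N9 stuck-at-0, N10 stuck-at-1.
Only N1 stuck-at-0 is consistent with every test.

N1 stuck-at-0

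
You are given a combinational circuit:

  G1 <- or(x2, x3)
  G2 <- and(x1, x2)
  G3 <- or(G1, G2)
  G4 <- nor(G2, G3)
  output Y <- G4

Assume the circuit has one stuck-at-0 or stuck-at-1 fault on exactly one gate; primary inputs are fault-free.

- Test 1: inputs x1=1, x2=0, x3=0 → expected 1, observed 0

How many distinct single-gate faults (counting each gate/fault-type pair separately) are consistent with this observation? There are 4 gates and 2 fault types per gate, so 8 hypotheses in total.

4

Fault-free: G1=0, G2=0, G3=0, G4=1 → 1. Observed 0.
  G1 stuck-at-0: output 1 ✗
  G1 stuck-at-1: output 0 ✓
  G2 stuck-at-0: output 1 ✗
  G2 stuck-at-1: output 0 ✓
  G3 stuck-at-0: output 1 ✗
  G3 stuck-at-1: output 0 ✓
  G4 stuck-at-0: output 0 ✓
  G4 stuck-at-1: output 1 ✗
Consistent faults: {G1 stuck-at-1, G2 stuck-at-1, G3 stuck-at-1, G4 stuck-at-0} — 4 in all.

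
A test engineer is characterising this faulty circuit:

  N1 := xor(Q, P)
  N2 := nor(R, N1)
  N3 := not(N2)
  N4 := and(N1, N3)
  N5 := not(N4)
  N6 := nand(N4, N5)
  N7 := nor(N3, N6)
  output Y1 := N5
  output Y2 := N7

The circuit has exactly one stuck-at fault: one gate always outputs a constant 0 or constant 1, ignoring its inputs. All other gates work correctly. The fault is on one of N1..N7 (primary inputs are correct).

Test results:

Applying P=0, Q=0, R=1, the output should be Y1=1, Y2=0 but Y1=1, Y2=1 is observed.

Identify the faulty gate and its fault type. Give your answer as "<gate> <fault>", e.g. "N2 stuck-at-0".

Fault-free values for test 1 (P=0, Q=0, R=1): N1=0, N2=0, N3=1, N4=0, N5=1, N6=1, N7=0, giving Y1=1, Y2=0. Observed Y1=1, Y2=1.
Test 1: faults giving observed Y1=1, Y2=1 are {N7 stuck-at-1}.
Only N7 stuck-at-1 is consistent with every test.

N7 stuck-at-1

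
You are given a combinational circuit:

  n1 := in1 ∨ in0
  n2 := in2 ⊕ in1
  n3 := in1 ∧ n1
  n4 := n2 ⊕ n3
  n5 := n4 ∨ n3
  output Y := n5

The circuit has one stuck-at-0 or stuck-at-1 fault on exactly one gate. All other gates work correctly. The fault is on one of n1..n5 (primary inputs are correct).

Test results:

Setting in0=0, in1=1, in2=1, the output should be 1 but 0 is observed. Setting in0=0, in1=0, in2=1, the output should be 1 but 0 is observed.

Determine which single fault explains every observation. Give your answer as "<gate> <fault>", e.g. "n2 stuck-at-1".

Fault-free values for test 1 (in0=0, in1=1, in2=1): n1=1, n2=0, n3=1, n4=1, n5=1, giving Y=1. Observed 0.
Test 1: faults giving observed 0 are {n1 stuck-at-0, n3 stuck-at-0, n5 stuck-at-0}.
Test 2 (in0=0, in1=0, in2=1): fault-free n1=0, n2=1, n3=0, n4=1, n5=1 → 1; observed 0. Eliminates n1 stuck-at-0, n3 stuck-at-0.
Only n5 stuck-at-0 is consistent with every test.

n5 stuck-at-0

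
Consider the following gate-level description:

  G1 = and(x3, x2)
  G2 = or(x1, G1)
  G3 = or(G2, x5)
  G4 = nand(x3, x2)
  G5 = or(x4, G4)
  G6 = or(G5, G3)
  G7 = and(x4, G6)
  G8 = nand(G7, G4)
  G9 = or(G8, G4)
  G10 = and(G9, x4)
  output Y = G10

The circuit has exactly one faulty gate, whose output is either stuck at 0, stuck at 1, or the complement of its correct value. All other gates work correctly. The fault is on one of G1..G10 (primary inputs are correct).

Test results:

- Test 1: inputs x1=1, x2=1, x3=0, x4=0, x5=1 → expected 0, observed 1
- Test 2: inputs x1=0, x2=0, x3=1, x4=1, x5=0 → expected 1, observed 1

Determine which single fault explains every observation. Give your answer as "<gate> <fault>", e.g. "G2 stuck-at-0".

Fault-free values for test 1 (x1=1, x2=1, x3=0, x4=0, x5=1): G1=0, G2=1, G3=1, G4=1, G5=1, G6=1, G7=0, G8=1, G9=1, G10=0, giving Y=0. Observed 1.
Test 1: faults giving observed 1 are {G10 stuck-at-1, G10 inverted output}.
Test 2 (x1=0, x2=0, x3=1, x4=1, x5=0): fault-free G1=0, G2=0, G3=0, G4=1, G5=1, G6=1, G7=1, G8=0, G9=1, G10=1 → 1; observed 1. Eliminates G10 inverted output.
Only G10 stuck-at-1 is consistent with every test.

G10 stuck-at-1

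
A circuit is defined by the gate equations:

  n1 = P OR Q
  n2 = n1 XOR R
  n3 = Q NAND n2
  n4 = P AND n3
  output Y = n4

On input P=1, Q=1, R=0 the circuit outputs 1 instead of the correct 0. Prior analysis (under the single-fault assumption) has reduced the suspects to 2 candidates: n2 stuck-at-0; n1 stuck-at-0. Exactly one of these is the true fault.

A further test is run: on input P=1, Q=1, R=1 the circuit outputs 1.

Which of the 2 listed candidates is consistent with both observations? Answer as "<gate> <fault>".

Evaluate each candidate on input P=1, Q=1, R=1:
  n2 stuck-at-0: n1=1, n2=0 [stuck-at-0], n3=1, n4=1 → 1 — matches
  n1 stuck-at-0: n1=0 [stuck-at-0], n2=1, n3=0, n4=0 → 0 — eliminated
Only n2 stuck-at-0 reproduces the observed 1.

n2 stuck-at-0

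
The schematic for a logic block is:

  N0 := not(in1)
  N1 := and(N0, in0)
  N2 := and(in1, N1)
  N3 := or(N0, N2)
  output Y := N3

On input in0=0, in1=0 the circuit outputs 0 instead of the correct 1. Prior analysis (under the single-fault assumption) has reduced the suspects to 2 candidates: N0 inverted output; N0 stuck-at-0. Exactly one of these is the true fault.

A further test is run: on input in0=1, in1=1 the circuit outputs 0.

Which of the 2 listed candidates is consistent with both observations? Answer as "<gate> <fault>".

N0 stuck-at-0

Evaluate each candidate on input in0=1, in1=1:
  N0 inverted output: N0=1 [inverted output], N1=1, N2=1, N3=1 → 1 — eliminated
  N0 stuck-at-0: N0=0 [stuck-at-0], N1=0, N2=0, N3=0 → 0 — matches
Only N0 stuck-at-0 reproduces the observed 0.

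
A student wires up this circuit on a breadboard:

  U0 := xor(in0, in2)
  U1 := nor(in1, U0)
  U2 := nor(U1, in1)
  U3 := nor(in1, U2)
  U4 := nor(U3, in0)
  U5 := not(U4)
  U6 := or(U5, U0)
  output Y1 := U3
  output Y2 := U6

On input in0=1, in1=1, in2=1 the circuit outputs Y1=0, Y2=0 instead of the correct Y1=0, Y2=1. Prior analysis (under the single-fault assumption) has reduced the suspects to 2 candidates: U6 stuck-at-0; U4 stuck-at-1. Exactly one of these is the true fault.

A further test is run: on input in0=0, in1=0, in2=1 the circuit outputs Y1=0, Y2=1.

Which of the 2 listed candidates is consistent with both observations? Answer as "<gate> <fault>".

U4 stuck-at-1

Evaluate each candidate on input in0=0, in1=0, in2=1:
  U6 stuck-at-0: U0=1, U1=0, U2=1, U3=0, U4=1, U5=0, U6=0 [stuck-at-0] → Y1=0, Y2=0 — eliminated
  U4 stuck-at-1: U0=1, U1=0, U2=1, U3=0, U4=1 [stuck-at-1], U5=0, U6=1 → Y1=0, Y2=1 — matches
Only U4 stuck-at-1 reproduces the observed Y1=0, Y2=1.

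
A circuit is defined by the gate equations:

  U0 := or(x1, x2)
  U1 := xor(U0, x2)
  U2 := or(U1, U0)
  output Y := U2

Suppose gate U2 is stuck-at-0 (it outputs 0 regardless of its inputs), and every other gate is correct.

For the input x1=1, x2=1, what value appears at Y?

Propagate with U2 forced: U0=1, U1=0, U2=0 [stuck-at-0].
So Y = 0. (Without the fault it would be 1.)

0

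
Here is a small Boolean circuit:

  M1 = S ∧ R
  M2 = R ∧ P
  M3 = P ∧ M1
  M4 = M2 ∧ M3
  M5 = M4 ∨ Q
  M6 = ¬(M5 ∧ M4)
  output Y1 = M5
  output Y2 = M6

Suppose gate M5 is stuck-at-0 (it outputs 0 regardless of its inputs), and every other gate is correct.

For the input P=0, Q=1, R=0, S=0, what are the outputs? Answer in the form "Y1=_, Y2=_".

Y1=0, Y2=1

Propagate with M5 forced: M1=0, M2=0, M3=0, M4=0, M5=0 [stuck-at-0], M6=1.
So the outputs are Y1=0, Y2=1. (Without the fault they would be Y1=1, Y2=1.)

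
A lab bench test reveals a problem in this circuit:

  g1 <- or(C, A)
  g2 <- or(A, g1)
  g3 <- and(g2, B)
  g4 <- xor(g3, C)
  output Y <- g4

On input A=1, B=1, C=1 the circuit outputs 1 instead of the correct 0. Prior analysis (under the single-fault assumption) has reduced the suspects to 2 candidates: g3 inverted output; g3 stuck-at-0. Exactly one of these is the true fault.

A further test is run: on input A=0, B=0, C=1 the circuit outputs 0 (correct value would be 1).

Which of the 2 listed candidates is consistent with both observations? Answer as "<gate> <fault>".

g3 inverted output

Evaluate each candidate on input A=0, B=0, C=1:
  g3 inverted output: g1=1, g2=1, g3=1 [inverted output], g4=0 → 0 — matches
  g3 stuck-at-0: g1=1, g2=1, g3=0 [stuck-at-0], g4=1 → 1 — eliminated
Only g3 inverted output reproduces the observed 0.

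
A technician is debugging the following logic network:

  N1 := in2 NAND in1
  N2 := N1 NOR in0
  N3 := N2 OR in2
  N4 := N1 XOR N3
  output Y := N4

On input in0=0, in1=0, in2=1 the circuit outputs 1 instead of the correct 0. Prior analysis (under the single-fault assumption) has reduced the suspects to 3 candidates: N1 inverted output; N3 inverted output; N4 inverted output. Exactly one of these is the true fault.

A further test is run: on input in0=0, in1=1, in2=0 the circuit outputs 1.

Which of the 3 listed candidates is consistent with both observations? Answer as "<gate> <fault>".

N1 inverted output

Evaluate each candidate on input in0=0, in1=1, in2=0:
  N1 inverted output: N1=0 [inverted output], N2=1, N3=1, N4=1 → 1 — matches
  N3 inverted output: N1=1, N2=0, N3=1 [inverted output], N4=0 → 0 — eliminated
  N4 inverted output: N1=1, N2=0, N3=0, N4=0 [inverted output] → 0 — eliminated
Only N1 inverted output reproduces the observed 1.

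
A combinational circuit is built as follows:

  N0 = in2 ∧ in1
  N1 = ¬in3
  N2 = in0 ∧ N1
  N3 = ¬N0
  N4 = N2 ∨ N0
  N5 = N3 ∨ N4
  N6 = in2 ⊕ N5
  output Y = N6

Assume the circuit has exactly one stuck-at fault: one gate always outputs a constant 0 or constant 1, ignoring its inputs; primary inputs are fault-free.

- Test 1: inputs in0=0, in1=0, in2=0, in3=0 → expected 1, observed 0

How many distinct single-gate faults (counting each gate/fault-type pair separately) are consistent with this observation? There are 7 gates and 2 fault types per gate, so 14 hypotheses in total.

Fault-free: N0=0, N1=1, N2=0, N3=1, N4=0, N5=1, N6=1 → 1. Observed 0.
  N0 stuck-at-0: output 1 ✗
  N0 stuck-at-1: output 1 ✗
  N1 stuck-at-0: output 1 ✗
  N1 stuck-at-1: output 1 ✗
  N2 stuck-at-0: output 1 ✗
  N2 stuck-at-1: output 1 ✗
  N3 stuck-at-0: output 0 ✓
  N3 stuck-at-1: output 1 ✗
  N4 stuck-at-0: output 1 ✗
  N4 stuck-at-1: output 1 ✗
  N5 stuck-at-0: output 0 ✓
  N5 stuck-at-1: output 1 ✗
  N6 stuck-at-0: output 0 ✓
  N6 stuck-at-1: output 1 ✗
Consistent faults: {N3 stuck-at-0, N5 stuck-at-0, N6 stuck-at-0} — 3 in all.

3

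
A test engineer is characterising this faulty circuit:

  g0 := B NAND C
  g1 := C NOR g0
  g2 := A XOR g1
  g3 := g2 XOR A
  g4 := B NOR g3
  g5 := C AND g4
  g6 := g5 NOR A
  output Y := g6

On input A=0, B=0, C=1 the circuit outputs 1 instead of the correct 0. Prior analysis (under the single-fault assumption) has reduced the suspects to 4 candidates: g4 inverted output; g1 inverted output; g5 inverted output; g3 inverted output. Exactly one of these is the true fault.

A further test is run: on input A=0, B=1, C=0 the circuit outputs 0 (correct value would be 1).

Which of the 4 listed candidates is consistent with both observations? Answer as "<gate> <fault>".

Evaluate each candidate on input A=0, B=1, C=0:
  g4 inverted output: g0=1, g1=0, g2=0, g3=0, g4=1 [inverted output], g5=0, g6=1 → 1 — eliminated
  g1 inverted output: g0=1, g1=1 [inverted output], g2=1, g3=1, g4=0, g5=0, g6=1 → 1 — eliminated
  g5 inverted output: g0=1, g1=0, g2=0, g3=0, g4=0, g5=1 [inverted output], g6=0 → 0 — matches
  g3 inverted output: g0=1, g1=0, g2=0, g3=1 [inverted output], g4=0, g5=0, g6=1 → 1 — eliminated
Only g5 inverted output reproduces the observed 0.

g5 inverted output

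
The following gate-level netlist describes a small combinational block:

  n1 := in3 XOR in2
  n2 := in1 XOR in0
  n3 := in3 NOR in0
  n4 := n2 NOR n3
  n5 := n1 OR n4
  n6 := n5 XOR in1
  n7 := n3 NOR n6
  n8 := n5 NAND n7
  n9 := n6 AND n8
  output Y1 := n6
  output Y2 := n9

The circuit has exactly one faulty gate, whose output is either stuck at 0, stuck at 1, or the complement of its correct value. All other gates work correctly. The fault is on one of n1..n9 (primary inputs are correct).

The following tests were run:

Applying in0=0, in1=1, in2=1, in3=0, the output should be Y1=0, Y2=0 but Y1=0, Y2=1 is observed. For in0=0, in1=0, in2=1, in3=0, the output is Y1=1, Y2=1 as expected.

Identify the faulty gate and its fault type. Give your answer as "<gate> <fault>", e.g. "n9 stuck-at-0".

n9 stuck-at-1

Fault-free values for test 1 (in0=0, in1=1, in2=1, in3=0): n1=1, n2=1, n3=1, n4=0, n5=1, n6=0, n7=0, n8=1, n9=0, giving Y1=0, Y2=0. Observed Y1=0, Y2=1.
Test 1: faults giving observed Y1=0, Y2=1 are {n9 stuck-at-1, n9 inverted output}.
Test 2 (in0=0, in1=0, in2=1, in3=0): fault-free n1=1, n2=0, n3=1, n4=0, n5=1, n6=1, n7=0, n8=1, n9=1 → Y1=1, Y2=1; observed Y1=1, Y2=1. Eliminates n9 inverted output.
Only n9 stuck-at-1 is consistent with every test.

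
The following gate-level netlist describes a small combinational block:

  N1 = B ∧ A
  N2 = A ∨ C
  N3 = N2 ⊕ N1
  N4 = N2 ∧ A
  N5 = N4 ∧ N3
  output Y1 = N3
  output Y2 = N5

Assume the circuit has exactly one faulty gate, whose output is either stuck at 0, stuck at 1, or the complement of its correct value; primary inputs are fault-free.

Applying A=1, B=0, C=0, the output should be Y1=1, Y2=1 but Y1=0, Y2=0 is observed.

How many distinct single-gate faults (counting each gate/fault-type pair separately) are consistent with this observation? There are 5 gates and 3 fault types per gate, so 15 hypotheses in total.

6

Fault-free: N1=0, N2=1, N3=1, N4=1, N5=1 → Y1=1, Y2=1. Observed Y1=0, Y2=0.
  N1: stuck-at-1, inverted output ✓; others ✗
  N2: stuck-at-0, inverted output ✓; others ✗
  N3: stuck-at-0, inverted output ✓; others ✗
  N4: none of the 3 fault types match ✗
  N5: none of the 3 fault types match ✗
Consistent faults: {N1 stuck-at-1, N1 inverted output, N2 stuck-at-0, N2 inverted output, N3 stuck-at-0, N3 inverted output} — 6 in all.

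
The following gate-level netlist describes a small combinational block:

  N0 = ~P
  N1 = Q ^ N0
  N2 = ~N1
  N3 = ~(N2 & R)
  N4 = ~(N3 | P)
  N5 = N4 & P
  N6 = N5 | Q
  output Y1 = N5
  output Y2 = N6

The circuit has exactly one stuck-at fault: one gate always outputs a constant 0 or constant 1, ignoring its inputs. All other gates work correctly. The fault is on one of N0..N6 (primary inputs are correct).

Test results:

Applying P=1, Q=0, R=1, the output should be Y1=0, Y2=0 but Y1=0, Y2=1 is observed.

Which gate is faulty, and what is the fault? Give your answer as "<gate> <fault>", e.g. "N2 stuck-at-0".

Fault-free values for test 1 (P=1, Q=0, R=1): N0=0, N1=0, N2=1, N3=0, N4=0, N5=0, N6=0, giving Y1=0, Y2=0. Observed Y1=0, Y2=1.
Test 1: faults giving observed Y1=0, Y2=1 are {N6 stuck-at-1}.
Only N6 stuck-at-1 is consistent with every test.

N6 stuck-at-1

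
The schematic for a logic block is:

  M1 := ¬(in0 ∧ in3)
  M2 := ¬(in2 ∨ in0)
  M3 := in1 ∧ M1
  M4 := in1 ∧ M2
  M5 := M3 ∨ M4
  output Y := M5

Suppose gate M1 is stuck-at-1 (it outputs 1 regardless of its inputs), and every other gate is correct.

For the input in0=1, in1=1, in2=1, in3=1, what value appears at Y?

1

Propagate with M1 forced: M1=1 [stuck-at-1], M2=0, M3=1, M4=0, M5=1.
So Y = 1. (Without the fault it would be 0.)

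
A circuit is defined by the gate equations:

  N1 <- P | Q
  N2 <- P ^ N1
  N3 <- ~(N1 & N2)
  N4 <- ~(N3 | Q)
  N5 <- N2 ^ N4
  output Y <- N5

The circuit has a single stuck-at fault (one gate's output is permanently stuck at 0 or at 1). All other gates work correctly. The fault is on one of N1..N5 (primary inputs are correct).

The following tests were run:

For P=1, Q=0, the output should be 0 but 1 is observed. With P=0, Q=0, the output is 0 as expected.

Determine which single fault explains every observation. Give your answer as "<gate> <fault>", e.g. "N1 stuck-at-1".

N1 stuck-at-0

Fault-free values for test 1 (P=1, Q=0): N1=1, N2=0, N3=1, N4=0, N5=0, giving Y=0. Observed 1.
Test 1: faults giving observed 1 are {N1 stuck-at-0, N3 stuck-at-0, N4 stuck-at-1, N5 stuck-at-1}.
Test 2 (P=0, Q=0): fault-free N1=0, N2=0, N3=1, N4=0, N5=0 → 0; observed 0. Eliminates N3 stuck-at-0, N4 stuck-at-1, N5 stuck-at-1.
Only N1 stuck-at-0 is consistent with every test.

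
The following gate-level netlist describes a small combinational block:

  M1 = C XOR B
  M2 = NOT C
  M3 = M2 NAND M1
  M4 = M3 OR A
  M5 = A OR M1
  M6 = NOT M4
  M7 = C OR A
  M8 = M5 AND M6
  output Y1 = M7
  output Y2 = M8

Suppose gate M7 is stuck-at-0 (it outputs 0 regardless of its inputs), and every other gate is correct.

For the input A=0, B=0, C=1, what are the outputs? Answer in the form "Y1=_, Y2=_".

Y1=0, Y2=0

Propagate with M7 forced: M1=1, M2=0, M3=1, M4=1, M5=1, M6=0, M7=0 [stuck-at-0], M8=0.
So the outputs are Y1=0, Y2=0. (Without the fault they would be Y1=1, Y2=0.)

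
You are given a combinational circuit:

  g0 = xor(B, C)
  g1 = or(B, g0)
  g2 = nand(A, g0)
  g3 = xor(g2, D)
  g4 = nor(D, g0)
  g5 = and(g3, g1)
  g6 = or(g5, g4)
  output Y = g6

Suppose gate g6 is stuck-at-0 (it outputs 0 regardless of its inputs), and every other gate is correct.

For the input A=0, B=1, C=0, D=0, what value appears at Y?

0

Propagate with g6 forced: g0=1, g1=1, g2=1, g3=1, g4=0, g5=1, g6=0 [stuck-at-0].
So Y = 0. (Without the fault it would be 1.)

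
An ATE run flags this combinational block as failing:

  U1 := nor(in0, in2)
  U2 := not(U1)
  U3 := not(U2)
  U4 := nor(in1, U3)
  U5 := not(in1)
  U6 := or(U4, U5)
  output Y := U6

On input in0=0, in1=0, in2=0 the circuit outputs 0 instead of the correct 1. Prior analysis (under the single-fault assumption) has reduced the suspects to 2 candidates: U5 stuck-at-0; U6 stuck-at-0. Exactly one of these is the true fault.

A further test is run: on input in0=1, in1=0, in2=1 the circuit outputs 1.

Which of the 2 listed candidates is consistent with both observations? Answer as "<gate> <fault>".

Evaluate each candidate on input in0=1, in1=0, in2=1:
  U5 stuck-at-0: U1=0, U2=1, U3=0, U4=1, U5=0 [stuck-at-0], U6=1 → 1 — matches
  U6 stuck-at-0: U1=0, U2=1, U3=0, U4=1, U5=1, U6=0 [stuck-at-0] → 0 — eliminated
Only U5 stuck-at-0 reproduces the observed 1.

U5 stuck-at-0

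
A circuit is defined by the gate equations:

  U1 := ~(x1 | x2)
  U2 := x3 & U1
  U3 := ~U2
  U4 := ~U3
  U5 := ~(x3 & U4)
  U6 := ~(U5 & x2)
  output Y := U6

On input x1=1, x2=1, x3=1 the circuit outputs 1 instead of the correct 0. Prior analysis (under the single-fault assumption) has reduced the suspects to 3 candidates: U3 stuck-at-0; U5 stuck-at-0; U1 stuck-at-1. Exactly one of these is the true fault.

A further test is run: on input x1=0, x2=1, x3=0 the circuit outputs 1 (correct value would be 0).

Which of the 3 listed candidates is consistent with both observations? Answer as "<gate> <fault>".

U5 stuck-at-0

Evaluate each candidate on input x1=0, x2=1, x3=0:
  U3 stuck-at-0: U1=0, U2=0, U3=0 [stuck-at-0], U4=1, U5=1, U6=0 → 0 — eliminated
  U5 stuck-at-0: U1=0, U2=0, U3=1, U4=0, U5=0 [stuck-at-0], U6=1 → 1 — matches
  U1 stuck-at-1: U1=1 [stuck-at-1], U2=0, U3=1, U4=0, U5=1, U6=0 → 0 — eliminated
Only U5 stuck-at-0 reproduces the observed 1.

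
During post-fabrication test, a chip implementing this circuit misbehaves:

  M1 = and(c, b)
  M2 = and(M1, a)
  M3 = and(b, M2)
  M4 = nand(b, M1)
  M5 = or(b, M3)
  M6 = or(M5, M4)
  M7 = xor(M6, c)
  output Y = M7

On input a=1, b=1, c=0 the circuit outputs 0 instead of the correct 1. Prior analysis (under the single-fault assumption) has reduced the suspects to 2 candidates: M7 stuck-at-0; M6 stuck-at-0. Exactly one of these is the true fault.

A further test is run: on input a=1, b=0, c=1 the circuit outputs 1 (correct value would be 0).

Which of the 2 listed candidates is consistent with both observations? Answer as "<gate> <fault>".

Evaluate each candidate on input a=1, b=0, c=1:
  M7 stuck-at-0: M1=0, M2=0, M3=0, M4=1, M5=0, M6=1, M7=0 [stuck-at-0] → 0 — eliminated
  M6 stuck-at-0: M1=0, M2=0, M3=0, M4=1, M5=0, M6=0 [stuck-at-0], M7=1 → 1 — matches
Only M6 stuck-at-0 reproduces the observed 1.

M6 stuck-at-0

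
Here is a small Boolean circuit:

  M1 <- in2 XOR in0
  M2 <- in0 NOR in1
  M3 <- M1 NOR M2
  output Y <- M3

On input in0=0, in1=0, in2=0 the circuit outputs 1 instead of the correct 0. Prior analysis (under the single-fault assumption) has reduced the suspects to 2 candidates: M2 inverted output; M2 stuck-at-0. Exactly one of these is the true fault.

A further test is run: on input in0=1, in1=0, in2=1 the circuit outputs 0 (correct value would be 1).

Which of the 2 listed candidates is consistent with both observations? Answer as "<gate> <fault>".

M2 inverted output

Evaluate each candidate on input in0=1, in1=0, in2=1:
  M2 inverted output: M1=0, M2=1 [inverted output], M3=0 → 0 — matches
  M2 stuck-at-0: M1=0, M2=0 [stuck-at-0], M3=1 → 1 — eliminated
Only M2 inverted output reproduces the observed 0.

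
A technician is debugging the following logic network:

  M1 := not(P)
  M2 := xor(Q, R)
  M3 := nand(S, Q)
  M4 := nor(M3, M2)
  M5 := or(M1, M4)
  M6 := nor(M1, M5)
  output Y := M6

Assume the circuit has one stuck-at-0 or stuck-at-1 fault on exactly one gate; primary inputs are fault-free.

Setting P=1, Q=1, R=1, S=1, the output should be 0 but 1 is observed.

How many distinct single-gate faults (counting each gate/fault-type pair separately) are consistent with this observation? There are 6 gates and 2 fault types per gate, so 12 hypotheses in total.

5

Fault-free: M1=0, M2=0, M3=0, M4=1, M5=1, M6=0 → 0. Observed 1.
  M1 stuck-at-0: output 0 ✗
  M1 stuck-at-1: output 0 ✗
  M2 stuck-at-0: output 0 ✗
  M2 stuck-at-1: output 1 ✓
  M3 stuck-at-0: output 0 ✗
  M3 stuck-at-1: output 1 ✓
  M4 stuck-at-0: output 1 ✓
  M4 stuck-at-1: output 0 ✗
  M5 stuck-at-0: output 1 ✓
  M5 stuck-at-1: output 0 ✗
  M6 stuck-at-0: output 0 ✗
  M6 stuck-at-1: output 1 ✓
Consistent faults: {M2 stuck-at-1, M3 stuck-at-1, M4 stuck-at-0, M5 stuck-at-0, M6 stuck-at-1} — 5 in all.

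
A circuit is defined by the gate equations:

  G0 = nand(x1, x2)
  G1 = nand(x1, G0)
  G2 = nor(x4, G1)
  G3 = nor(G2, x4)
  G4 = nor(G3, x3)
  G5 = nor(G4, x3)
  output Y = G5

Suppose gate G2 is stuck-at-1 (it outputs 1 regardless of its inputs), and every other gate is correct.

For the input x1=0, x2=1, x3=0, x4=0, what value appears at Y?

0

Propagate with G2 forced: G0=1, G1=1, G2=1 [stuck-at-1], G3=0, G4=1, G5=0.
So Y = 0. (Without the fault it would be 1.)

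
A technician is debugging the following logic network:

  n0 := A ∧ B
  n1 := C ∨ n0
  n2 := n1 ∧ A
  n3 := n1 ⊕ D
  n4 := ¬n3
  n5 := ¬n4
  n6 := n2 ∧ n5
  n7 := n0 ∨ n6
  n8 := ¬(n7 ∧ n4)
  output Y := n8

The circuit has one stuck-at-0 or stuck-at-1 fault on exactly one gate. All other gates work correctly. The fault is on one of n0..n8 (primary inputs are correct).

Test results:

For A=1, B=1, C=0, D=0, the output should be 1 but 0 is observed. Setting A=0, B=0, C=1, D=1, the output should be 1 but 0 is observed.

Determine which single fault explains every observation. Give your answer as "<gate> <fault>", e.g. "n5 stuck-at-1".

n8 stuck-at-0

Fault-free values for test 1 (A=1, B=1, C=0, D=0): n0=1, n1=1, n2=1, n3=1, n4=0, n5=1, n6=1, n7=1, n8=1, giving Y=1. Observed 0.
Test 1: faults giving observed 0 are {n1 stuck-at-0, n3 stuck-at-0, n4 stuck-at-1, n8 stuck-at-0}.
Test 2 (A=0, B=0, C=1, D=1): fault-free n0=0, n1=1, n2=0, n3=0, n4=1, n5=0, n6=0, n7=0, n8=1 → 1; observed 0. Eliminates n1 stuck-at-0, n3 stuck-at-0, n4 stuck-at-1.
Only n8 stuck-at-0 is consistent with every test.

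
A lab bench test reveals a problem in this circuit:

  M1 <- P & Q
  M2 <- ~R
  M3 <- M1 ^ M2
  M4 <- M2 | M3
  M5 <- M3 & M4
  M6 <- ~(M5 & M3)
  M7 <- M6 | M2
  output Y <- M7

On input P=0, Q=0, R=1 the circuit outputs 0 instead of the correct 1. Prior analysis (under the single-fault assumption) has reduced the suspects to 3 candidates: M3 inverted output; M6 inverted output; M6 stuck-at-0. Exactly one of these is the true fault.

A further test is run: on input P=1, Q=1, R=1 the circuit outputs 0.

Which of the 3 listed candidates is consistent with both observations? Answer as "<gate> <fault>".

M6 stuck-at-0

Evaluate each candidate on input P=1, Q=1, R=1:
  M3 inverted output: M1=1, M2=0, M3=0 [inverted output], M4=0, M5=0, M6=1, M7=1 → 1 — eliminated
  M6 inverted output: M1=1, M2=0, M3=1, M4=1, M5=1, M6=1 [inverted output], M7=1 → 1 — eliminated
  M6 stuck-at-0: M1=1, M2=0, M3=1, M4=1, M5=1, M6=0 [stuck-at-0], M7=0 → 0 — matches
Only M6 stuck-at-0 reproduces the observed 0.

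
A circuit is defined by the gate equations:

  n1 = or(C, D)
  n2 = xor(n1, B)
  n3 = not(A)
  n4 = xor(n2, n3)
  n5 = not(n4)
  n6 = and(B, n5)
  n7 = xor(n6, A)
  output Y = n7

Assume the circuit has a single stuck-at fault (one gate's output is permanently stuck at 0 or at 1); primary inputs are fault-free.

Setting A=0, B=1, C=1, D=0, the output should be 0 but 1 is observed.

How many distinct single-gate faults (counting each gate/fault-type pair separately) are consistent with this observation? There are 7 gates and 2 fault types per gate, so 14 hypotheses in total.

Fault-free: n1=1, n2=0, n3=1, n4=1, n5=0, n6=0, n7=0 → 0. Observed 1.
  n1 stuck-at-0: output 1 ✓
  n1 stuck-at-1: output 0 ✗
  n2 stuck-at-0: output 0 ✗
  n2 stuck-at-1: output 1 ✓
  n3 stuck-at-0: output 1 ✓
  n3 stuck-at-1: output 0 ✗
  n4 stuck-at-0: output 1 ✓
  n4 stuck-at-1: output 0 ✗
  n5 stuck-at-0: output 0 ✗
  n5 stuck-at-1: output 1 ✓
  n6 stuck-at-0: output 0 ✗
  n6 stuck-at-1: output 1 ✓
  n7 stuck-at-0: output 0 ✗
  n7 stuck-at-1: output 1 ✓
Consistent faults: {n1 stuck-at-0, n2 stuck-at-1, n3 stuck-at-0, n4 stuck-at-0, n5 stuck-at-1, n6 stuck-at-1, n7 stuck-at-1} — 7 in all.

7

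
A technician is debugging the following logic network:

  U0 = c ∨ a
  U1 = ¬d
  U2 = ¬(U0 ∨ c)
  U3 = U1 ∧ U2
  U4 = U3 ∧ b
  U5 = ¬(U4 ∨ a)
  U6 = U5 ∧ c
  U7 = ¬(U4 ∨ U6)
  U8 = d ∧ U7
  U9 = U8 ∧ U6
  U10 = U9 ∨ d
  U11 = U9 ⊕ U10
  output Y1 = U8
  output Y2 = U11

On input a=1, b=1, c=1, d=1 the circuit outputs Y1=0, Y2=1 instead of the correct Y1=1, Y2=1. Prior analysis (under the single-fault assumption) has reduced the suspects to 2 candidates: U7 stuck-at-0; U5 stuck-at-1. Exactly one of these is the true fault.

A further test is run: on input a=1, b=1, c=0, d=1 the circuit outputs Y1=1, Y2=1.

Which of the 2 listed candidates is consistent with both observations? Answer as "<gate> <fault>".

Evaluate each candidate on input a=1, b=1, c=0, d=1:
  U7 stuck-at-0: U0=1, U1=0, U2=0, U3=0, U4=0, U5=0, U6=0, U7=0 [stuck-at-0], U8=0, U9=0, U10=1, U11=1 → Y1=0, Y2=1 — eliminated
  U5 stuck-at-1: U0=1, U1=0, U2=0, U3=0, U4=0, U5=1 [stuck-at-1], U6=0, U7=1, U8=1, U9=0, U10=1, U11=1 → Y1=1, Y2=1 — matches
Only U5 stuck-at-1 reproduces the observed Y1=1, Y2=1.

U5 stuck-at-1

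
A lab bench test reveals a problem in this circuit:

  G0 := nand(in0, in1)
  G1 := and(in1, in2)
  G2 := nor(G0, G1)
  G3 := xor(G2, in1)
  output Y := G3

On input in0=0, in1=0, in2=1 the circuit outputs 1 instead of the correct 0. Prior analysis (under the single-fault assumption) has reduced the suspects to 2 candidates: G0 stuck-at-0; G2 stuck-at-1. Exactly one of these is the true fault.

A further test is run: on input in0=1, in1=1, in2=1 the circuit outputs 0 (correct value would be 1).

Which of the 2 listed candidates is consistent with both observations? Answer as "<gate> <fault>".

Evaluate each candidate on input in0=1, in1=1, in2=1:
  G0 stuck-at-0: G0=0 [stuck-at-0], G1=1, G2=0, G3=1 → 1 — eliminated
  G2 stuck-at-1: G0=0, G1=1, G2=1 [stuck-at-1], G3=0 → 0 — matches
Only G2 stuck-at-1 reproduces the observed 0.

G2 stuck-at-1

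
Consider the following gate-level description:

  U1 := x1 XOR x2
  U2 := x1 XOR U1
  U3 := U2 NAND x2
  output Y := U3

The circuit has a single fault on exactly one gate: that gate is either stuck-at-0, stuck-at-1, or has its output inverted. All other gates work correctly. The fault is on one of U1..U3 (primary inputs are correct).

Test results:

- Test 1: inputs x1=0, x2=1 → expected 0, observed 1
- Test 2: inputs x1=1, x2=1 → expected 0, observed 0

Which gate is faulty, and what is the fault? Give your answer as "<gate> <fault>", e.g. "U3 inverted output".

U1 stuck-at-0

Fault-free values for test 1 (x1=0, x2=1): U1=1, U2=1, U3=0, giving Y=0. Observed 1.
Test 1: faults giving observed 1 are {U1 stuck-at-0, U1 inverted output, U2 stuck-at-0, U2 inverted output, U3 stuck-at-1, U3 inverted output}.
Test 2 (x1=1, x2=1): fault-free U1=0, U2=1, U3=0 → 0; observed 0. Eliminates U1 inverted output, U2 stuck-at-0, U2 inverted output, U3 stuck-at-1, U3 inverted output.
Only U1 stuck-at-0 is consistent with every test.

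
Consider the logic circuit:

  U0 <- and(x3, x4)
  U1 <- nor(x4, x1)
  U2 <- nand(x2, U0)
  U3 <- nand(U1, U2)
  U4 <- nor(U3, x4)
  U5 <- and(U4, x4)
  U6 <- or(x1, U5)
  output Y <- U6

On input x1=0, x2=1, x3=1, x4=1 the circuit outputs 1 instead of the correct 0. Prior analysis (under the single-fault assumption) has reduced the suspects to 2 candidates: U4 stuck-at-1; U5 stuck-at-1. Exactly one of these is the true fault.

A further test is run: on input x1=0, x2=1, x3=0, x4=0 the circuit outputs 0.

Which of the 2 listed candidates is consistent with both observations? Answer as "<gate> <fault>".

U4 stuck-at-1

Evaluate each candidate on input x1=0, x2=1, x3=0, x4=0:
  U4 stuck-at-1: U0=0, U1=1, U2=1, U3=0, U4=1 [stuck-at-1], U5=0, U6=0 → 0 — matches
  U5 stuck-at-1: U0=0, U1=1, U2=1, U3=0, U4=1, U5=1 [stuck-at-1], U6=1 → 1 — eliminated
Only U4 stuck-at-1 reproduces the observed 0.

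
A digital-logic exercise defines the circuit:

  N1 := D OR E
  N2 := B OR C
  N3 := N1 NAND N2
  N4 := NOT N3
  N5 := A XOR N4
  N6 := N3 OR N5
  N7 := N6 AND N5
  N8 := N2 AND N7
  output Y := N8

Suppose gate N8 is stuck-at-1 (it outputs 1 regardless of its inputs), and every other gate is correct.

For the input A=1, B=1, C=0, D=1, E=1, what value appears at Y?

Propagate with N8 forced: N1=1, N2=1, N3=0, N4=1, N5=0, N6=0, N7=0, N8=1 [stuck-at-1].
So Y = 1. (Without the fault it would be 0.)

1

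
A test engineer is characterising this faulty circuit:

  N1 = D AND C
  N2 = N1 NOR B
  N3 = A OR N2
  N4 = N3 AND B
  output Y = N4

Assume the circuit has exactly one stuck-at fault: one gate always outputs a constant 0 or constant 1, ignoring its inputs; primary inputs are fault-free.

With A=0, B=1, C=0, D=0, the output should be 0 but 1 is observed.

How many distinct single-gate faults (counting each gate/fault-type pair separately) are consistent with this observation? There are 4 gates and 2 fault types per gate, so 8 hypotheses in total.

3

Fault-free: N1=0, N2=0, N3=0, N4=0 → 0. Observed 1.
  N1 stuck-at-0: output 0 ✗
  N1 stuck-at-1: output 0 ✗
  N2 stuck-at-0: output 0 ✗
  N2 stuck-at-1: output 1 ✓
  N3 stuck-at-0: output 0 ✗
  N3 stuck-at-1: output 1 ✓
  N4 stuck-at-0: output 0 ✗
  N4 stuck-at-1: output 1 ✓
Consistent faults: {N2 stuck-at-1, N3 stuck-at-1, N4 stuck-at-1} — 3 in all.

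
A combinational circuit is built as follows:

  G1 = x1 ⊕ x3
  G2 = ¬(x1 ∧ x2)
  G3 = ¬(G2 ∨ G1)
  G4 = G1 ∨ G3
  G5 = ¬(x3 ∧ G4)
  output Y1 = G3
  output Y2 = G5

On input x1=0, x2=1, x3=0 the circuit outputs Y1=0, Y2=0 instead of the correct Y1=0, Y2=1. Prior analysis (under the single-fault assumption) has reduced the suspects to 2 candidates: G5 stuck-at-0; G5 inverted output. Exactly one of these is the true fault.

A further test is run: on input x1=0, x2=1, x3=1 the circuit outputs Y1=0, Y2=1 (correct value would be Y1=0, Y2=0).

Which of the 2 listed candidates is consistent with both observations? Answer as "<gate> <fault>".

Evaluate each candidate on input x1=0, x2=1, x3=1:
  G5 stuck-at-0: G1=1, G2=1, G3=0, G4=1, G5=0 [stuck-at-0] → Y1=0, Y2=0 — eliminated
  G5 inverted output: G1=1, G2=1, G3=0, G4=1, G5=1 [inverted output] → Y1=0, Y2=1 — matches
Only G5 inverted output reproduces the observed Y1=0, Y2=1.

G5 inverted output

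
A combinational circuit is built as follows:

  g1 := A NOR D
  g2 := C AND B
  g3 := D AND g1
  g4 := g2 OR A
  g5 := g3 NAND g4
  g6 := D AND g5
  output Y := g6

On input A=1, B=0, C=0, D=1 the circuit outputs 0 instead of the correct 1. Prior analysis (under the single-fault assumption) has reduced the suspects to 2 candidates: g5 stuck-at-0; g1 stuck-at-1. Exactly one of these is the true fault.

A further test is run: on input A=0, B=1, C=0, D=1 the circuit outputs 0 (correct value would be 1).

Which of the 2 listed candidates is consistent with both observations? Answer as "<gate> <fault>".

Evaluate each candidate on input A=0, B=1, C=0, D=1:
  g5 stuck-at-0: g1=0, g2=0, g3=0, g4=0, g5=0 [stuck-at-0], g6=0 → 0 — matches
  g1 stuck-at-1: g1=1 [stuck-at-1], g2=0, g3=1, g4=0, g5=1, g6=1 → 1 — eliminated
Only g5 stuck-at-0 reproduces the observed 0.

g5 stuck-at-0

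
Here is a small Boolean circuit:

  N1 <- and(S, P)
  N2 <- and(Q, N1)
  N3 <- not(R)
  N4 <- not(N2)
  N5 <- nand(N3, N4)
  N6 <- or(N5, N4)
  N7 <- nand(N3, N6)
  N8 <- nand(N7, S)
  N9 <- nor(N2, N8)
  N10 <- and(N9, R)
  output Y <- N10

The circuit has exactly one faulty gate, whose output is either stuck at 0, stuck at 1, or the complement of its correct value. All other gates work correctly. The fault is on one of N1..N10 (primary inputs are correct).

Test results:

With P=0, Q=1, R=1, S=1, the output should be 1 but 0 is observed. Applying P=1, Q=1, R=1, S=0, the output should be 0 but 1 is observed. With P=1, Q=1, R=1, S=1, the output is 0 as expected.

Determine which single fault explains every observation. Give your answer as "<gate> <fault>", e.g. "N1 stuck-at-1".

Fault-free values for test 1 (P=0, Q=1, R=1, S=1): N1=0, N2=0, N3=0, N4=1, N5=1, N6=1, N7=1, N8=0, N9=1, N10=1, giving Y=1. Observed 0.
Test 1: faults giving observed 0 are {N1 stuck-at-1, N1 inverted output, N2 stuck-at-1, N2 inverted output, N3 stuck-at-1, N3 inverted output, N7 stuck-at-0, N7 inverted output, N8 stuck-at-1, N8 inverted output, N9 stuck-at-0, N9 inverted output, N10 stuck-at-0, N10 inverted output}.
Test 2 (P=1, Q=1, R=1, S=0): fault-free N1=0, N2=0, N3=0, N4=1, N5=1, N6=1, N7=1, N8=1, N9=0, N10=0 → 0; observed 1. Eliminates N1 stuck-at-1, N1 inverted output, N2 stuck-at-1, N2 inverted output, N3 stuck-at-1, N3 inverted output, N7 stuck-at-0, N7 inverted output, N8 stuck-at-1, N9 stuck-at-0, N10 stuck-at-0.
Test 3 (P=1, Q=1, R=1, S=1): fault-free N1=1, N2=1, N3=0, N4=0, N5=1, N6=1, N7=1, N8=0, N9=0, N10=0 → 0; observed 0. Eliminates N9 inverted output, N10 inverted output.
Only N8 inverted output is consistent with every test.

N8 inverted output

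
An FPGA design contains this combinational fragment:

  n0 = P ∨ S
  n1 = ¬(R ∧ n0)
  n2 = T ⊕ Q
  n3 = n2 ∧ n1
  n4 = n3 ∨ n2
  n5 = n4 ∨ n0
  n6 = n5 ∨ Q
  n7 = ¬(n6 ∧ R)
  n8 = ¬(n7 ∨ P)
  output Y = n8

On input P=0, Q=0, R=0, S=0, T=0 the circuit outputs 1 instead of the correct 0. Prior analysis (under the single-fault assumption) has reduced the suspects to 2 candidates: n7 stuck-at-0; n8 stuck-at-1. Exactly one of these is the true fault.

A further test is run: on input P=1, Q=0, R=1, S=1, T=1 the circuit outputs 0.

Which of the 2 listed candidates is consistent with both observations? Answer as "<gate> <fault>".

n7 stuck-at-0

Evaluate each candidate on input P=1, Q=0, R=1, S=1, T=1:
  n7 stuck-at-0: n0=1, n1=0, n2=1, n3=0, n4=1, n5=1, n6=1, n7=0 [stuck-at-0], n8=0 → 0 — matches
  n8 stuck-at-1: n0=1, n1=0, n2=1, n3=0, n4=1, n5=1, n6=1, n7=0, n8=1 [stuck-at-1] → 1 — eliminated
Only n7 stuck-at-0 reproduces the observed 0.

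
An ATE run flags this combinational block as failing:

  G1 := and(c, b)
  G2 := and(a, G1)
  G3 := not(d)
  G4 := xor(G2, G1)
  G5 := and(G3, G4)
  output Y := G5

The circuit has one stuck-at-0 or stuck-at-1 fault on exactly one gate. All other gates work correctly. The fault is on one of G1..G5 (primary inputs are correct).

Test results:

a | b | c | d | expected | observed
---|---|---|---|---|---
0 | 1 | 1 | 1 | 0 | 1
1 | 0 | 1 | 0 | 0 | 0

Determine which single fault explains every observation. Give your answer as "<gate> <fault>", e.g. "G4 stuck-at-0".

Fault-free values for test 1 (a=0, b=1, c=1, d=1): G1=1, G2=0, G3=0, G4=1, G5=0, giving Y=0. Observed 1.
Test 1: faults giving observed 1 are {G3 stuck-at-1, G5 stuck-at-1}.
Test 2 (a=1, b=0, c=1, d=0): fault-free G1=0, G2=0, G3=1, G4=0, G5=0 → 0; observed 0. Eliminates G5 stuck-at-1.
Only G3 stuck-at-1 is consistent with every test.

G3 stuck-at-1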